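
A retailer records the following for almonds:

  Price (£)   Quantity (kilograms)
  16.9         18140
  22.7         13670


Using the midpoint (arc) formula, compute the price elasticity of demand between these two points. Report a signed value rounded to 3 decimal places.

%ΔQ = (13670 − 18140) / [(18140 + 13670)/2] = -4470/15905 = -0.281043…
%ΔP = (22.7 − 16.9) / [(16.9 + 22.7)/2] = 5.8/19.8 = 0.292929…
Arc Ed = %ΔQ / %ΔP = (-4470/15905) / (5.8/19.8) = -0.95942…

-0.959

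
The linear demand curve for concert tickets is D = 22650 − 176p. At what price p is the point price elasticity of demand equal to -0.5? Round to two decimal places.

Ed = −176p/(22650 − 176p). Set this equal to -0.5:
176p = 0.5·(22650 − 176p) ⇒ 176p(1 + 0.5) = 0.5·22650
p = 0.5·22650 / (176·1.5) = 42.8977…

42.90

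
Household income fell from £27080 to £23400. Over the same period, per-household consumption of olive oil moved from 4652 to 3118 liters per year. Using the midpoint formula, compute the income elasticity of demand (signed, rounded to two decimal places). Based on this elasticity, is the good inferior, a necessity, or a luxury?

%ΔQ = (3118 − 4652)/[( 4652 + 3118)/2] = -1534/3885 = -0.394851…
%ΔIncome = (23400 − 27080)/[( 27080 + 23400)/2] = -3680/25240 = -0.145800…
E_income = (-1534/3885) / (-3680/25240) = 2.7081…
E_income > 1 ⇒ normal good, luxury.

2.71; luxury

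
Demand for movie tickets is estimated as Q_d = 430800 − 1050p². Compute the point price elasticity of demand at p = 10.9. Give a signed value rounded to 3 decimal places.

-0.815

dQ_d/dp = −2·1050·p = -22890. At p = 10.9, Q_d = 306049.5.
Ed = (dQ_d/dp)·(p/Q_d) = (-22890) × (10.9/306049.5) = -0.81523…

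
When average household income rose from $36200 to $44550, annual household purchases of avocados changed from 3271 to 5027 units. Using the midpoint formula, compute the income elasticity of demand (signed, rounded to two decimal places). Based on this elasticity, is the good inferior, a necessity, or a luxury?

%ΔQ = (5027 − 3271)/[( 3271 + 5027)/2] = 1756/4149 = 0.423234…
%ΔIncome = (44550 − 36200)/[( 36200 + 44550)/2] = 8350/40375 = 0.206811…
E_income = (1756/4149) / (8350/40375) = 2.0464…
E_income > 1 ⇒ normal good, luxury.

2.05; luxury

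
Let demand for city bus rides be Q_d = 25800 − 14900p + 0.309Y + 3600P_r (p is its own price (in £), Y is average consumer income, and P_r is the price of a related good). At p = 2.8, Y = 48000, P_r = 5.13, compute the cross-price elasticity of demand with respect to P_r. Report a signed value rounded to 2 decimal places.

At the given values, Q_d = 25800 − 14900(2.8) + 0.309(48000) + 3600(5.13) = 17380.
∂Q_d/∂P_r = 3600.
E = (3600) × (5.13/17380) = 1.0626…

1.06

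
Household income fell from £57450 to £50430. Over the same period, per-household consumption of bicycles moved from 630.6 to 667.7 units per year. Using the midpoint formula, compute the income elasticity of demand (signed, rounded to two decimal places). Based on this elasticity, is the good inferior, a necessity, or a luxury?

%ΔQ = (667.7 − 630.6)/[( 630.6 + 667.7)/2] = 37.1/649.15 = 0.057151…
%ΔIncome = (50430 − 57450)/[( 57450 + 50430)/2] = -7020/53940 = -0.130144…
E_income = (37.1/649.15) / (-7020/53940) = -0.4391…
E_income < 0 ⇒ inferior good.

-0.44; inferior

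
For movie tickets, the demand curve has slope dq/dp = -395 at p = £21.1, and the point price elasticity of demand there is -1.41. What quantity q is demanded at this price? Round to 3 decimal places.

Ed = (dq/dp)·(p/q) ⇒ q = (dq/dp)·p/Ed = (-395)·21.1/(-1.41) = 5910.99290…

5910.993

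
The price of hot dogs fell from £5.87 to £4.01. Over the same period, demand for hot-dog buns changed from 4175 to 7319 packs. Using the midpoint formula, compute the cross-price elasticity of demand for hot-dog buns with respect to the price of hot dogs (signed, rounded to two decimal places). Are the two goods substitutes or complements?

%ΔQ_{hot-dog buns} = (7319 − 4175)/avg = 3144/5747 = 0.547068…
%ΔP_{hot dogs} = (4.01 − 5.87)/avg = -1.86/4.94 = -0.376518…
E_cross = (3144/5747) / (-1.86/4.94) = -1.4529…
E_cross < 0 ⇒ the goods are complements.

-1.45; complements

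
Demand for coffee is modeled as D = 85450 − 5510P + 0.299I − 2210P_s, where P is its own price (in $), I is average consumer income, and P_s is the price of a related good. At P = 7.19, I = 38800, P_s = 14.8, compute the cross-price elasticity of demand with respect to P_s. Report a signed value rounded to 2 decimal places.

-1.32

At the given values, D = 85450 − 5510(7.19) + 0.299(38800) − 2210(14.8) = 24726.3.
∂D/∂P_s = -2210.
E = (-2210) × (14.8/24726.3) = -1.3228…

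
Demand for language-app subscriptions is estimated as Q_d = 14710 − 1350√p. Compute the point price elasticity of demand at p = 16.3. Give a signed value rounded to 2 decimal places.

dQ_d/dp = −1350/(2√p) = -167.19. At p = 16.3, Q_d = 9259.61.
Ed = (dQ_d/dp)·(p/Q_d) = (-167.19) × (16.3/9259.61) = -0.2943…

-0.29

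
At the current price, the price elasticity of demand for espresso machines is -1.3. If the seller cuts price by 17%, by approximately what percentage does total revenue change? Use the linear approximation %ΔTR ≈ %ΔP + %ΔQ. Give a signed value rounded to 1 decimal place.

+5.1%

%ΔQ ≈ Ed × %ΔP = (-1.3) × (-17%) = +22.1000%
%ΔTR ≈ %ΔP + %ΔQ = (-17%) + (+22.1000%) = +5.1000%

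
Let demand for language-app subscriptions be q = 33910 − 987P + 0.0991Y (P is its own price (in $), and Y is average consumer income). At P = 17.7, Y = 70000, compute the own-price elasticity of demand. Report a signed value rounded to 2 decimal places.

At the given values, q = 33910 − 987(17.7) + 0.0991(70000) = 23377.1.
∂q/∂P = −987.
E = (-987) × (17.7/23377.1) = -0.7473…

-0.75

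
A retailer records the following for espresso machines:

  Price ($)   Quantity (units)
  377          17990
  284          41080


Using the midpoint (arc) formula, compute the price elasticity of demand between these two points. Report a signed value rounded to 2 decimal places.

%ΔQ = (41080 − 17990) / [(17990 + 41080)/2] = 23090/29535 = 0.781784…
%ΔP = (284 − 377) / [(377 + 284)/2] = -93/330.5 = -0.281391…
Arc Ed = %ΔQ / %ΔP = (23090/29535) / (-93/330.5) = -2.7782…

-2.78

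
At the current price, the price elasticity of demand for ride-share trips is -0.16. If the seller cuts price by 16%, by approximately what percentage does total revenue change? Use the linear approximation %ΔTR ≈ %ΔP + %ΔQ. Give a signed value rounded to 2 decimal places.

-13.44%

%ΔQ ≈ Ed × %ΔP = (-0.16) × (-16%) = +2.5600%
%ΔTR ≈ %ΔP + %ΔQ = (-16%) + (+2.5600%) = -13.4400%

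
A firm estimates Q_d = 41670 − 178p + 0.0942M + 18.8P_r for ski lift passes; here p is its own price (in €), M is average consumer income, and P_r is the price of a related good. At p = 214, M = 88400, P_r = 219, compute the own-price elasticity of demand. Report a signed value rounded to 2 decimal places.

-2.38

At the given values, Q_d = 41670 − 178(214) + 0.0942(88400) + 18.8(219) = 16022.48.
∂Q_d/∂p = −178.
E = (-178) × (214/16022.48) = -2.3774…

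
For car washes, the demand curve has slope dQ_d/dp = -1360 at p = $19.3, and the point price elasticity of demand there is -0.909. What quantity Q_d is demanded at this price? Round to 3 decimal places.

Ed = (dQ_d/dp)·(p/Q_d) ⇒ Q_d = (dQ_d/dp)·p/Ed = (-1360)·19.3/(-0.909) = 28875.68756…

28875.688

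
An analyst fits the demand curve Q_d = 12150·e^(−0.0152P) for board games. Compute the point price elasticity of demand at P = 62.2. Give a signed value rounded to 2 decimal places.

-0.95

dQ_d/dP = −0.0152·Q_d = -71.7498. At P = 62.2, Q_d = 4720.38.
Ed = (dQ_d/dP)·(P/Q_d) = (-71.7498) × (62.2/4720.38) = -0.9454…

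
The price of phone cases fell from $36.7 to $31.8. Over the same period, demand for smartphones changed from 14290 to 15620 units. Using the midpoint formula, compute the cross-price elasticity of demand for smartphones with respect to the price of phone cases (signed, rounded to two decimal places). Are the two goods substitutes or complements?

%ΔQ_{smartphones} = (15620 − 14290)/avg = 1330/14955 = 0.088933…
%ΔP_{phone cases} = (31.8 − 36.7)/avg = -4.9/34.25 = -0.143065…
E_cross = (1330/14955) / (-4.9/34.25) = -0.6216…
E_cross < 0 ⇒ the goods are complements.

-0.62; complements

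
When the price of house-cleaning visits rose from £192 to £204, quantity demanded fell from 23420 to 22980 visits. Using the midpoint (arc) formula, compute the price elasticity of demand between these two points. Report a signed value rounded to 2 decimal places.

%ΔQ = (22980 − 23420) / [(23420 + 22980)/2] = -440/23200 = -0.018965…
%ΔP = (204 − 192) / [(192 + 204)/2] = 12/198 = 0.060606…
Arc Ed = %ΔQ / %ΔP = (-440/23200) / (12/198) = -0.3129…

-0.31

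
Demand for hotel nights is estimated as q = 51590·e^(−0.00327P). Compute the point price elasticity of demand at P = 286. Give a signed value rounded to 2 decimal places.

dq/dP = −0.00327·q = -66.2144. At P = 286, q = 20249.
Ed = (dq/dP)·(P/q) = (-66.2144) × (286/20249) = -0.9352…

-0.94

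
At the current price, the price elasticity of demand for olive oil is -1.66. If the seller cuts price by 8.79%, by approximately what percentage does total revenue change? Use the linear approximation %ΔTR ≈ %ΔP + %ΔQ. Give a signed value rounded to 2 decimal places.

%ΔQ ≈ Ed × %ΔP = (-1.66) × (-8.79%) = +14.5914%
%ΔTR ≈ %ΔP + %ΔQ = (-8.79%) + (+14.5914%) = +5.8014%

+5.80%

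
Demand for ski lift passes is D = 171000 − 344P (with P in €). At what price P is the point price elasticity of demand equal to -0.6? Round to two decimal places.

Ed = −344P/(171000 − 344P). Set this equal to -0.6:
344P = 0.6·(171000 − 344P) ⇒ 344P(1 + 0.6) = 0.6·171000
P = 0.6·171000 / (344·1.6) = 186.4098…

186.41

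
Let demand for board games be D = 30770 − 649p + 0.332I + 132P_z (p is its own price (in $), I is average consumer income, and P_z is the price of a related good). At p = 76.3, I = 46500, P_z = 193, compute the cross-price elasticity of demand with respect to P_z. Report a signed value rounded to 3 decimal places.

1.149

At the given values, D = 30770 − 649(76.3) + 0.332(46500) + 132(193) = 22165.3.
∂D/∂P_z = 132.
E = (132) × (193/22165.3) = 1.14936…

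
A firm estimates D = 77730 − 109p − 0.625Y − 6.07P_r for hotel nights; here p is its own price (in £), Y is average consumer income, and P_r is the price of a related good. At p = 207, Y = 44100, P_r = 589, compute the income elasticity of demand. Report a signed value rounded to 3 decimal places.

-1.147

At the given values, D = 77730 − 109(207) − 0.625(44100) − 6.07(589) = 24029.27.
∂D/∂Y = -0.625.
E = (-0.625) × (44100/24029.27) = -1.14703…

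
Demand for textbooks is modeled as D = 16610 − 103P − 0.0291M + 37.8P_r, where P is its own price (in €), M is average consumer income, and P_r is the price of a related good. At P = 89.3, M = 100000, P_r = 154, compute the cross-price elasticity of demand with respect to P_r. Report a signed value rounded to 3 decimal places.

0.564

At the given values, D = 16610 − 103(89.3) − 0.0291(100000) + 37.8(154) = 10323.3.
∂D/∂P_r = 37.8.
E = (37.8) × (154/10323.3) = 0.56388…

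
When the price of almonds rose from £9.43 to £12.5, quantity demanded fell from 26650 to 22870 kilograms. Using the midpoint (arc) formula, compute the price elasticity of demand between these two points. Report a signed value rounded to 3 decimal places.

%ΔQ = (22870 − 26650) / [(26650 + 22870)/2] = -3780/24760 = -0.152665…
%ΔP = (12.5 − 9.43) / [(9.43 + 12.5)/2] = 3.07/10.965 = 0.279981…
Arc Ed = %ΔQ / %ΔP = (-3780/24760) / (3.07/10.965) = -0.54526…

-0.545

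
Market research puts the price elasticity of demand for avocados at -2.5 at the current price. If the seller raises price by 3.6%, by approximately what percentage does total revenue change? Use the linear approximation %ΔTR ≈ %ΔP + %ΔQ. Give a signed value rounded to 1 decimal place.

%ΔQ ≈ Ed × %ΔP = (-2.5) × (+3.6%) = -9.0000%
%ΔTR ≈ %ΔP + %ΔQ = (+3.6%) + (-9.0000%) = -5.4000%

-5.4%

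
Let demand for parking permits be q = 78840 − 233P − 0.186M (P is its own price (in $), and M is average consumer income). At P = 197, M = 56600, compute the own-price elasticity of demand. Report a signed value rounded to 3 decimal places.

-2.048

At the given values, q = 78840 − 233(197) − 0.186(56600) = 22411.4.
∂q/∂P = −233.
E = (-233) × (197/22411.4) = -2.04810…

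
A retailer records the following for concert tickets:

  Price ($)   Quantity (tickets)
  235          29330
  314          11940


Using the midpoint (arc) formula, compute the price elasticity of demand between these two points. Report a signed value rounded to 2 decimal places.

-2.93

%ΔQ = (11940 − 29330) / [(29330 + 11940)/2] = -17390/20635 = -0.842742…
%ΔP = (314 − 235) / [(235 + 314)/2] = 79/274.5 = 0.287795…
Arc Ed = %ΔQ / %ΔP = (-17390/20635) / (79/274.5) = -2.9282…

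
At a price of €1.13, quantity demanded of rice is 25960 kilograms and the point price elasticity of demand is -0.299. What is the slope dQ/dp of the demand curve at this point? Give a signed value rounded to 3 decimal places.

Ed = (dQ/dp)·(p/Q) ⇒ dQ/dp = Ed·Q/p = (-0.299)·25960/1.13 = -6869.06194…

-6869.062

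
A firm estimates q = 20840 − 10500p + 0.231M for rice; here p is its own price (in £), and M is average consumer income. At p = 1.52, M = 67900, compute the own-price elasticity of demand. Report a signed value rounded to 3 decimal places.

-0.776

At the given values, q = 20840 − 10500(1.52) + 0.231(67900) = 20564.9.
∂q/∂p = −10500.
E = (-10500) × (1.52/20564.9) = -0.77607…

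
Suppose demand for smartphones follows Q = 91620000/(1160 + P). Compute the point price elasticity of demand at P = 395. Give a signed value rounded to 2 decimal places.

-0.25

dQ/dP = −91620000/(1160 + P)² = -37.8904. At P = 395, Q = 58919.6.
Ed = (dQ/dP)·(P/Q) = (-37.8904) × (395/58919.6) = -0.2540…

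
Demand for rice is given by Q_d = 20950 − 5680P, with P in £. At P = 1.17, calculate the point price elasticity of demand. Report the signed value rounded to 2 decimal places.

-0.46

dQ_d/dP = −5680. At P = 1.17, Q_d = 20950 − 5680(1.17) = 14304.4.
Ed = (dQ_d/dP)·(P/Q_d) = −5680 × (1.17/14304.4) = -0.4645…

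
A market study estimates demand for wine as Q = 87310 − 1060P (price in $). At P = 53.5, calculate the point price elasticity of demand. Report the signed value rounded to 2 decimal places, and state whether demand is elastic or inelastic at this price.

-1.85; elastic

dQ/dP = −1060. At P = 53.5, Q = 87310 − 1060(53.5) = 30600.
Ed = (dQ/dP)·(P/Q) = −1060 × (53.5/30600) = -1.8532…
|Ed| = 1.85 > 1, so demand is elastic.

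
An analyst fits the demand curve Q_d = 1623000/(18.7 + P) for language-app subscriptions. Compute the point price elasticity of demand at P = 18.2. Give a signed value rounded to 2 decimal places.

dQ_d/dP = −1623000/(18.7 + P)² = -1191.97. At P = 18.2, Q_d = 43983.7.
Ed = (dQ_d/dP)·(P/Q_d) = (-1191.97) × (18.2/43983.7) = -0.4932…

-0.49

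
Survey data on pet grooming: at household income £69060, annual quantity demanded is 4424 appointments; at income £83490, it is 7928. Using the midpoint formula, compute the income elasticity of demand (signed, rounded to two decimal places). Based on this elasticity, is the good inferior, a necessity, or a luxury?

3.00; luxury

%ΔQ = (7928 − 4424)/[( 4424 + 7928)/2] = 3504/6176 = 0.567357…
%ΔIncome = (83490 − 69060)/[( 69060 + 83490)/2] = 14430/76275 = 0.189183…
E_income = (3504/6176) / (14430/76275) = 2.9989…
E_income > 1 ⇒ normal good, luxury.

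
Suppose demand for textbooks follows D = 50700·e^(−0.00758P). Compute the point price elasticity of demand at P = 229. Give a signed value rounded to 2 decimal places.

dD/dP = −0.00758·D = -67.7361. At P = 229, D = 8936.16.
Ed = (dD/dP)·(P/D) = (-67.7361) × (229/8936.16) = -1.7358…

-1.74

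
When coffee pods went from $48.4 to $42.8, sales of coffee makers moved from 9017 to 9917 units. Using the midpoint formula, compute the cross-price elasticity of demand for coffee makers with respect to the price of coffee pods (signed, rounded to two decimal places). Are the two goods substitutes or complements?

%ΔQ_{coffee makers} = (9917 − 9017)/avg = 900/9467 = 0.095067…
%ΔP_{coffee pods} = (42.8 − 48.4)/avg = -5.6/45.6 = -0.122807…
E_cross = (900/9467) / (-5.6/45.6) = -0.7741…
E_cross < 0 ⇒ the goods are complements.

-0.77; complements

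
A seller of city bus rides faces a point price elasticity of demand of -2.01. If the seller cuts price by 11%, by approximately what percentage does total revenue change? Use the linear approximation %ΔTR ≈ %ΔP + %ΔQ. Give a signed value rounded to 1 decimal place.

+11.1%

%ΔQ ≈ Ed × %ΔP = (-2.01) × (-11%) = +22.1100%
%ΔTR ≈ %ΔP + %ΔQ = (-11%) + (+22.1100%) = +11.1100%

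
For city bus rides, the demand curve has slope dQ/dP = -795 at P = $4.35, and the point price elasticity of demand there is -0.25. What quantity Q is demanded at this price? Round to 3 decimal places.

Ed = (dQ/dP)·(P/Q) ⇒ Q = (dQ/dP)·P/Ed = (-795)·4.35/(-0.25) = 13833

13833.000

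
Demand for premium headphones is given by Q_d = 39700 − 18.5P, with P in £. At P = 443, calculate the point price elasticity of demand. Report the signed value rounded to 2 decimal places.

dQ_d/dP = −18.5. At P = 443, Q_d = 39700 − 18.5(443) = 31504.5.
Ed = (dQ_d/dP)·(P/Q_d) = −18.5 × (443/31504.5) = -0.2601…

-0.26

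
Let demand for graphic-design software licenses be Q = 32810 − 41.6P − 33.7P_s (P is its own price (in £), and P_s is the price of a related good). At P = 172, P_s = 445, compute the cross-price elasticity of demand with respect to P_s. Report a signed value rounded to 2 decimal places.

-1.41

At the given values, Q = 32810 − 41.6(172) − 33.7(445) = 10658.3.
∂Q/∂P_s = -33.7.
E = (-33.7) × (445/10658.3) = -1.4070…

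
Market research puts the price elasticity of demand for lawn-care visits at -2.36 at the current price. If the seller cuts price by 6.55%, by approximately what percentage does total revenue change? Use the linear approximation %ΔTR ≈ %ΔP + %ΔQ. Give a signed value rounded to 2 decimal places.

%ΔQ ≈ Ed × %ΔP = (-2.36) × (-6.55%) = +15.4580%
%ΔTR ≈ %ΔP + %ΔQ = (-6.55%) + (+15.4580%) = +8.9080%

+8.91%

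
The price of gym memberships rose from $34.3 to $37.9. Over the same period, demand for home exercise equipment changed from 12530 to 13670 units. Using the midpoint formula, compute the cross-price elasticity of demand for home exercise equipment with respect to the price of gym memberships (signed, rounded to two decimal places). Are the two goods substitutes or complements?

%ΔQ_{home exercise equipment} = (13670 − 12530)/avg = 1140/13100 = 0.087022…
%ΔP_{gym memberships} = (37.9 − 34.3)/avg = 3.6/36.1 = 0.099722…
E_cross = (1140/13100) / (3.6/36.1) = 0.8726…
E_cross > 0 ⇒ the goods are substitutes.

0.87; substitutes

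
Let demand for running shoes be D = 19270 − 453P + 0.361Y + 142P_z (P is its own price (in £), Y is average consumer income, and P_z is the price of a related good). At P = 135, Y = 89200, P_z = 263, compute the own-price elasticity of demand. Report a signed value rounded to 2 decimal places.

At the given values, D = 19270 − 453(135) + 0.361(89200) + 142(263) = 27662.2.
∂D/∂P = −453.
E = (-453) × (135/27662.2) = -2.2107…

-2.21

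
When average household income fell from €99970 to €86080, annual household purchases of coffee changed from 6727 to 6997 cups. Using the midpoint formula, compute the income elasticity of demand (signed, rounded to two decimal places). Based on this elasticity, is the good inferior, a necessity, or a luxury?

%ΔQ = (6997 − 6727)/[( 6727 + 6997)/2] = 270/6862 = 0.039347…
%ΔIncome = (86080 − 99970)/[( 99970 + 86080)/2] = -13890/93025 = -0.149314…
E_income = (270/6862) / (-13890/93025) = -0.2635…
E_income < 0 ⇒ inferior good.

-0.26; inferior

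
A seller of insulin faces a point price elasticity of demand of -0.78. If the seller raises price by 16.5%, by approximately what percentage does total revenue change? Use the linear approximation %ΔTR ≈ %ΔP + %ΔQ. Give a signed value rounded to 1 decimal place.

+3.6%

%ΔQ ≈ Ed × %ΔP = (-0.78) × (+16.5%) = -12.8700%
%ΔTR ≈ %ΔP + %ΔQ = (+16.5%) + (-12.8700%) = +3.6300%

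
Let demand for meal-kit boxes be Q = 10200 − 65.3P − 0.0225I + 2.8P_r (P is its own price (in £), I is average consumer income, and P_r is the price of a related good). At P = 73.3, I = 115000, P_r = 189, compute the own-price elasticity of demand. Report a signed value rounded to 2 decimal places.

At the given values, Q = 10200 − 65.3(73.3) − 0.0225(115000) + 2.8(189) = 3355.21.
∂Q/∂P = −65.3.
E = (-65.3) × (73.3/3355.21) = -1.4265…

-1.43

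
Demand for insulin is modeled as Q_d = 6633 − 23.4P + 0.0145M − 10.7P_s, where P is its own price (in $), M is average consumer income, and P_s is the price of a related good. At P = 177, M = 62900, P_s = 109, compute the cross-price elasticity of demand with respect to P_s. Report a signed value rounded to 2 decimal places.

-0.52

At the given values, Q_d = 6633 − 23.4(177) + 0.0145(62900) − 10.7(109) = 2236.95.
∂Q_d/∂P_s = -10.7.
E = (-10.7) × (109/2236.95) = -0.5213…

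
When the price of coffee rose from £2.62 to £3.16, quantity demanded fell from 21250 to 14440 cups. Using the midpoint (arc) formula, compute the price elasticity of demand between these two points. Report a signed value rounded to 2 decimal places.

%ΔQ = (14440 − 21250) / [(21250 + 14440)/2] = -6810/17845 = -0.381619…
%ΔP = (3.16 − 2.62) / [(2.62 + 3.16)/2] = 0.54/2.89 = 0.186851…
Arc Ed = %ΔQ / %ΔP = (-6810/17845) / (0.54/2.89) = -2.0423…

-2.04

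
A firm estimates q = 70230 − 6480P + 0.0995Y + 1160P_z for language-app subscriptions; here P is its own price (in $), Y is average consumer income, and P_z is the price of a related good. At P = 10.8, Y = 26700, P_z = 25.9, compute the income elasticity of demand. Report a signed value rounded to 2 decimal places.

0.08

At the given values, q = 70230 − 6480(10.8) + 0.0995(26700) + 1160(25.9) = 32946.65.
∂q/∂Y = 0.0995.
E = (0.0995) × (26700/32946.65) = 0.0806…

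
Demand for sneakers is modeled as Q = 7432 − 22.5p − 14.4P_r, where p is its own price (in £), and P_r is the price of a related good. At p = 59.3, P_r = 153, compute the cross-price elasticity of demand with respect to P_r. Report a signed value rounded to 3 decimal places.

At the given values, Q = 7432 − 22.5(59.3) − 14.4(153) = 3894.55.
∂Q/∂P_r = -14.4.
E = (-14.4) × (153/3894.55) = -0.56571…

-0.566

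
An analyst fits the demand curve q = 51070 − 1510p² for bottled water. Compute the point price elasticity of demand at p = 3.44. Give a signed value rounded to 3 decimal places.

-1.076

dq/dp = −2·1510·p = -10388.8. At p = 3.44, q = 33201.264.
Ed = (dq/dp)·(p/q) = (-10388.8) × (3.44/33201.264) = -1.07638…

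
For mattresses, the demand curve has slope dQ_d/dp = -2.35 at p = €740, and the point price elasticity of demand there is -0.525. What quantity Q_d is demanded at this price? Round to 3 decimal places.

3312.381

Ed = (dQ_d/dp)·(p/Q_d) ⇒ Q_d = (dQ_d/dp)·p/Ed = (-2.35)·740/(-0.525) = 3312.38095…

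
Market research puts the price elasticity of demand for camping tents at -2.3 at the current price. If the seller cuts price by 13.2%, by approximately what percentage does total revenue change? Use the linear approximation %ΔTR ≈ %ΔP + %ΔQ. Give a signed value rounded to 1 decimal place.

+17.2%

%ΔQ ≈ Ed × %ΔP = (-2.3) × (-13.2%) = +30.3600%
%ΔTR ≈ %ΔP + %ΔQ = (-13.2%) + (+30.3600%) = +17.1600%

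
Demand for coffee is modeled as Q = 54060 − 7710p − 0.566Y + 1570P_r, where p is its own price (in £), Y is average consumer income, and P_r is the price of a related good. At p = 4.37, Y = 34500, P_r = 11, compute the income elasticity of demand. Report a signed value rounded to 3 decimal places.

At the given values, Q = 54060 − 7710(4.37) − 0.566(34500) + 1570(11) = 18110.3.
∂Q/∂Y = -0.566.
E = (-0.566) × (34500/18110.3) = -1.07822…

-1.078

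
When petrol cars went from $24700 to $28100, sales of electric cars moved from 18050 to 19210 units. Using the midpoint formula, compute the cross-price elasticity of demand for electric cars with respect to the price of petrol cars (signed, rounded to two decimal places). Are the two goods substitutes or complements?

0.48; substitutes

%ΔQ_{electric cars} = (19210 − 18050)/avg = 1160/18630 = 0.062265…
%ΔP_{petrol cars} = (28100 − 24700)/avg = 3400/26400 = 0.128787…
E_cross = (1160/18630) / (3400/26400) = 0.4834…
E_cross > 0 ⇒ the goods are substitutes.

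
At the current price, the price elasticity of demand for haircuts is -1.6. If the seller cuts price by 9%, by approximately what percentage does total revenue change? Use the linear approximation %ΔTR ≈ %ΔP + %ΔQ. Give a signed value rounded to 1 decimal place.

+5.4%

%ΔQ ≈ Ed × %ΔP = (-1.6) × (-9%) = +14.4000%
%ΔTR ≈ %ΔP + %ΔQ = (-9%) + (+14.4000%) = +5.4000%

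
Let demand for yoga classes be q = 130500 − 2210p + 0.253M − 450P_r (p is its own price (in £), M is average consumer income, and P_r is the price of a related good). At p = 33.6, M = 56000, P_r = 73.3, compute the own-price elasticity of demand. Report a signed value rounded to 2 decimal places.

At the given values, q = 130500 − 2210(33.6) + 0.253(56000) − 450(73.3) = 37427.
∂q/∂p = −2210.
E = (-2210) × (33.6/37427) = -1.9840…

-1.98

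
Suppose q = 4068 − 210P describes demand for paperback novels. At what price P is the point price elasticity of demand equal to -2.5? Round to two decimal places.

13.84

Ed = −210P/(4068 − 210P). Set this equal to -2.5:
210P = 2.5·(4068 − 210P) ⇒ 210P(1 + 2.5) = 2.5·4068
P = 2.5·4068 / (210·3.5) = 13.8367…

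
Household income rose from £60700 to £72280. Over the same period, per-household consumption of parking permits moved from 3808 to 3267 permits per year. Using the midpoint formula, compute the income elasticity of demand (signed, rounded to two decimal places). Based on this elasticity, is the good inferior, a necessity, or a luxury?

%ΔQ = (3267 − 3808)/[( 3808 + 3267)/2] = -541/3537.5 = -0.152932…
%ΔIncome = (72280 − 60700)/[( 60700 + 72280)/2] = 11580/66490 = 0.174161…
E_income = (-541/3537.5) / (11580/66490) = -0.8781…
E_income < 0 ⇒ inferior good.

-0.88; inferior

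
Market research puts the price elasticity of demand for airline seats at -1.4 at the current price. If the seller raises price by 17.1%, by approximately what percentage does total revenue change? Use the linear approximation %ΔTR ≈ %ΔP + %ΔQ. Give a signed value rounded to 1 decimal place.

%ΔQ ≈ Ed × %ΔP = (-1.4) × (+17.1%) = -23.9400%
%ΔTR ≈ %ΔP + %ΔQ = (+17.1%) + (-23.9400%) = -6.8400%

-6.8%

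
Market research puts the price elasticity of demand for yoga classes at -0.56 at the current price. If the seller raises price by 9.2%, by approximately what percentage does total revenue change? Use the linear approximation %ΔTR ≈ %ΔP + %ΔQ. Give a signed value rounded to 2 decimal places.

+4.05%

%ΔQ ≈ Ed × %ΔP = (-0.56) × (+9.2%) = -5.1520%
%ΔTR ≈ %ΔP + %ΔQ = (+9.2%) + (-5.1520%) = +4.0480%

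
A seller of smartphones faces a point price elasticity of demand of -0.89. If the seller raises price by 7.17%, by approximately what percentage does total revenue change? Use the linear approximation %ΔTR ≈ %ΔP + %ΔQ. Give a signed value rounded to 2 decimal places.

%ΔQ ≈ Ed × %ΔP = (-0.89) × (+7.17%) = -6.3813%
%ΔTR ≈ %ΔP + %ΔQ = (+7.17%) + (-6.3813%) = +0.7887%

+0.79%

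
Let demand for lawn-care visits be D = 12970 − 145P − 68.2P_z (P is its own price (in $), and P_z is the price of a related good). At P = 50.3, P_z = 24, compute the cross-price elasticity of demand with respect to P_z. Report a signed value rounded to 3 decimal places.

At the given values, D = 12970 − 145(50.3) − 68.2(24) = 4039.7.
∂D/∂P_z = -68.2.
E = (-68.2) × (24/4039.7) = -0.40517…

-0.405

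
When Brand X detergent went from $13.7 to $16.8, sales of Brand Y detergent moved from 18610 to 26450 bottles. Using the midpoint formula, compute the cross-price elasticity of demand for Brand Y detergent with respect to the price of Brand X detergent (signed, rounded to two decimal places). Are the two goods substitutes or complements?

1.71; substitutes

%ΔQ_{Brand Y detergent} = (26450 − 18610)/avg = 7840/22530 = 0.347980…
%ΔP_{Brand X detergent} = (16.8 − 13.7)/avg = 3.1/15.25 = 0.203278…
E_cross = (7840/22530) / (3.1/15.25) = 1.7118…
E_cross > 0 ⇒ the goods are substitutes.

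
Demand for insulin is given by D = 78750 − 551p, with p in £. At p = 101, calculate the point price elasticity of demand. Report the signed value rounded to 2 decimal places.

dD/dp = −551. At p = 101, D = 78750 − 551(101) = 23099.
Ed = (dD/dp)·(p/D) = −551 × (101/23099) = -2.4092…

-2.41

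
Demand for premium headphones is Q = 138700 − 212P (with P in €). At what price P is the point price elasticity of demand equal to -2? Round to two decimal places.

Ed = −212P/(138700 − 212P). Set this equal to -2:
212P = 2·(138700 − 212P) ⇒ 212P(1 + 2) = 2·138700
P = 2·138700 / (212·3) = 436.1635…

436.16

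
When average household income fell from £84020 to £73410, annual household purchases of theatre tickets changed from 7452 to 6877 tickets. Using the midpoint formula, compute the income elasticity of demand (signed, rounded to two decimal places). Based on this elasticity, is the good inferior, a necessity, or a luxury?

0.60; necessity

%ΔQ = (6877 − 7452)/[( 7452 + 6877)/2] = -575/7164.5 = -0.080256…
%ΔIncome = (73410 − 84020)/[( 84020 + 73410)/2] = -10610/78715 = -0.134790…
E_income = (-575/7164.5) / (-10610/78715) = 0.5954…
0 < E_income < 1 ⇒ normal good, necessity.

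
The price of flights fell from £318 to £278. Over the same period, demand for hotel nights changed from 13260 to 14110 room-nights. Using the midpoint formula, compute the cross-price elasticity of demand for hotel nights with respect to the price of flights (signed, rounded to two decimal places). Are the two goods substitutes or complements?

%ΔQ_{hotel nights} = (14110 − 13260)/avg = 850/13685 = 0.062111…
%ΔP_{flights} = (278 − 318)/avg = -40/298 = -0.134228…
E_cross = (850/13685) / (-40/298) = -0.4627…
E_cross < 0 ⇒ the goods are complements.

-0.46; complements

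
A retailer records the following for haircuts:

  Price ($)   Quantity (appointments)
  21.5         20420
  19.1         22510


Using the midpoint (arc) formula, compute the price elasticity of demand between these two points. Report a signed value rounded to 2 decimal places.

-0.82

%ΔQ = (22510 − 20420) / [(20420 + 22510)/2] = 2090/21465 = 0.097367…
%ΔP = (19.1 − 21.5) / [(21.5 + 19.1)/2] = -2.4/20.3 = -0.118226…
Arc Ed = %ΔQ / %ΔP = (2090/21465) / (-2.4/20.3) = -0.8235…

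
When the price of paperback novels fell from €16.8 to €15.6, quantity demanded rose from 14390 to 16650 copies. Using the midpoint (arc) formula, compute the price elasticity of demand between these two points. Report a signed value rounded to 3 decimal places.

%ΔQ = (16650 − 14390) / [(14390 + 16650)/2] = 2260/15520 = 0.145618…
%ΔP = (15.6 − 16.8) / [(16.8 + 15.6)/2] = -1.2/16.2 = -0.074074…
Arc Ed = %ΔQ / %ΔP = (2260/15520) / (-1.2/16.2) = -1.96585…

-1.966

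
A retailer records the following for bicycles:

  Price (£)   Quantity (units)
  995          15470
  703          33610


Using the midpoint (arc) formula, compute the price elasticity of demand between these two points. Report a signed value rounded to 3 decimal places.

%ΔQ = (33610 − 15470) / [(15470 + 33610)/2] = 18140/24540 = 0.739201…
%ΔP = (703 − 995) / [(995 + 703)/2] = -292/849 = -0.343934…
Arc Ed = %ΔQ / %ΔP = (18140/24540) / (-292/849) = -2.14925…

-2.149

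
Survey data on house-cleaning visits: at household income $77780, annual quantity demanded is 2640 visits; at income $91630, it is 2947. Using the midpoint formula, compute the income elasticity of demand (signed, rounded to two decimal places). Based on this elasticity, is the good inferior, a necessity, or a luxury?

0.67; necessity

%ΔQ = (2947 − 2640)/[( 2640 + 2947)/2] = 307/2793.5 = 0.109897…
%ΔIncome = (91630 − 77780)/[( 77780 + 91630)/2] = 13850/84705 = 0.163508…
E_income = (307/2793.5) / (13850/84705) = 0.6721…
0 < E_income < 1 ⇒ normal good, necessity.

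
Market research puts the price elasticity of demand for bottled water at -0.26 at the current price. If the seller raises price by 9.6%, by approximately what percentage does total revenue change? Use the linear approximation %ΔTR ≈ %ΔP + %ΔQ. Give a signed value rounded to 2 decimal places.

+7.10%

%ΔQ ≈ Ed × %ΔP = (-0.26) × (+9.6%) = -2.4960%
%ΔTR ≈ %ΔP + %ΔQ = (+9.6%) + (-2.4960%) = +7.1040%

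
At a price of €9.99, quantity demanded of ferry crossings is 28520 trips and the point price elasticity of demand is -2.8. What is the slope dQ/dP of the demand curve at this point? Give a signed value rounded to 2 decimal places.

Ed = (dQ/dP)·(P/Q) ⇒ dQ/dP = Ed·Q/P = (-2.8)·28520/9.99 = -7993.5935…

-7993.59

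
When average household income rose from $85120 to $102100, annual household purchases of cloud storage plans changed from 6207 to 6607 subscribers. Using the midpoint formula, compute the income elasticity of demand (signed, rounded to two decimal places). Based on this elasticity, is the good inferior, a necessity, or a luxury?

%ΔQ = (6607 − 6207)/[( 6207 + 6607)/2] = 400/6407 = 0.062431…
%ΔIncome = (102100 − 85120)/[( 85120 + 102100)/2] = 16980/93610 = 0.181390…
E_income = (400/6407) / (16980/93610) = 0.3441…
0 < E_income < 1 ⇒ normal good, necessity.

0.34; necessity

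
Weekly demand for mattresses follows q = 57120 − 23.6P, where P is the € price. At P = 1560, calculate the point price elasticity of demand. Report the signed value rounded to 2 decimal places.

-1.81

dq/dP = −23.6. At P = 1560, q = 57120 − 23.6(1560) = 20304.
Ed = (dq/dP)·(P/q) = −23.6 × (1560/20304) = -1.8132…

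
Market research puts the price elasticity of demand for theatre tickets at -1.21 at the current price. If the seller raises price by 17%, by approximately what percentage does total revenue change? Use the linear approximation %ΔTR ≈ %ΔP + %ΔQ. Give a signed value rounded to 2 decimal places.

%ΔQ ≈ Ed × %ΔP = (-1.21) × (+17%) = -20.5700%
%ΔTR ≈ %ΔP + %ΔQ = (+17%) + (-20.5700%) = -3.5700%

-3.57%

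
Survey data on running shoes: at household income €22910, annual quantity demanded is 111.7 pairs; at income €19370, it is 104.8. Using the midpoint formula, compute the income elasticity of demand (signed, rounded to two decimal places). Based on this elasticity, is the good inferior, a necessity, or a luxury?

0.38; necessity

%ΔQ = (104.8 − 111.7)/[( 111.7 + 104.8)/2] = -6.9/108.25 = -0.063741…
%ΔIncome = (19370 − 22910)/[( 22910 + 19370)/2] = -3540/21140 = -0.167455…
E_income = (-6.9/108.25) / (-3540/21140) = 0.3806…
0 < E_income < 1 ⇒ normal good, necessity.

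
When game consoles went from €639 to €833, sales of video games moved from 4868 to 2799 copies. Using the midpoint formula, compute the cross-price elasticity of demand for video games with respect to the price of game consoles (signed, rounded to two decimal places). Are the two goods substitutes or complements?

-2.05; complements

%ΔQ_{video games} = (2799 − 4868)/avg = -2069/3833.5 = -0.539715…
%ΔP_{game consoles} = (833 − 639)/avg = 194/736 = 0.263586…
E_cross = (-2069/3833.5) / (194/736) = -2.0475…
E_cross < 0 ⇒ the goods are complements.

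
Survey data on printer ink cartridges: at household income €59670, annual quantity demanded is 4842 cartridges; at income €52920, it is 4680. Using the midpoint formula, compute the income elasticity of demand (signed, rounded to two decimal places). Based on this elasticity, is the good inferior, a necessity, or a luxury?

0.28; necessity

%ΔQ = (4680 − 4842)/[( 4842 + 4680)/2] = -162/4761 = -0.034026…
%ΔIncome = (52920 − 59670)/[( 59670 + 52920)/2] = -6750/56295 = -0.119904…
E_income = (-162/4761) / (-6750/56295) = 0.2837…
0 < E_income < 1 ⇒ normal good, necessity.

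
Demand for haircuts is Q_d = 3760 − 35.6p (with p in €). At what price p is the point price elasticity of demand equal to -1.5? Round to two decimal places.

Ed = −35.6p/(3760 − 35.6p). Set this equal to -1.5:
35.6p = 1.5·(3760 − 35.6p) ⇒ 35.6p(1 + 1.5) = 1.5·3760
p = 1.5·3760 / (35.6·2.5) = 63.3707…

63.37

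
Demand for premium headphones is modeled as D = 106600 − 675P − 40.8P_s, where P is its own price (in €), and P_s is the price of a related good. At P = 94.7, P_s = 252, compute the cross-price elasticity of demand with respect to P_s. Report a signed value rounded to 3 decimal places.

At the given values, D = 106600 − 675(94.7) − 40.8(252) = 32395.9.
∂D/∂P_s = -40.8.
E = (-40.8) × (252/32395.9) = -0.31737…

-0.317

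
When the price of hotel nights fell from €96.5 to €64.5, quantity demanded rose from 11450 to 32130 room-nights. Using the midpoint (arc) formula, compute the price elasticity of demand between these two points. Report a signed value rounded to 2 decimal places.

%ΔQ = (32130 − 11450) / [(11450 + 32130)/2] = 20680/21790 = 0.949059…
%ΔP = (64.5 − 96.5) / [(96.5 + 64.5)/2] = -32/80.5 = -0.397515…
Arc Ed = %ΔQ / %ΔP = (20680/21790) / (-32/80.5) = -2.3874…

-2.39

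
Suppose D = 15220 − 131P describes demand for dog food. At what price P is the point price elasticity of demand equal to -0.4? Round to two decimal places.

33.20

Ed = −131P/(15220 − 131P). Set this equal to -0.4:
131P = 0.4·(15220 − 131P) ⇒ 131P(1 + 0.4) = 0.4·15220
P = 0.4·15220 / (131·1.4) = 33.1952…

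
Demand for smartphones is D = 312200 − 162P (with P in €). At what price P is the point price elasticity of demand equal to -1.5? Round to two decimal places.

1156.30

Ed = −162P/(312200 − 162P). Set this equal to -1.5:
162P = 1.5·(312200 − 162P) ⇒ 162P(1 + 1.5) = 1.5·312200
P = 1.5·312200 / (162·2.5) = 1156.2962…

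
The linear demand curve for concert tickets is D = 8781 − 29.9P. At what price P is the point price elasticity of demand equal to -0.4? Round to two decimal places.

Ed = −29.9P/(8781 − 29.9P). Set this equal to -0.4:
29.9P = 0.4·(8781 − 29.9P) ⇒ 29.9P(1 + 0.4) = 0.4·8781
P = 0.4·8781 / (29.9·1.4) = 83.9082…

83.91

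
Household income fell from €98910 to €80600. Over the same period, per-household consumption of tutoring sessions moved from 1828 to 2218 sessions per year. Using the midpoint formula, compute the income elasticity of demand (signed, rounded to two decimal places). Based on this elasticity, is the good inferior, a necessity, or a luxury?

%ΔQ = (2218 − 1828)/[( 1828 + 2218)/2] = 390/2023 = 0.192782…
%ΔIncome = (80600 − 98910)/[( 98910 + 80600)/2] = -18310/89755 = -0.203999…
E_income = (390/2023) / (-18310/89755) = -0.9450…
E_income < 0 ⇒ inferior good.

-0.95; inferior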